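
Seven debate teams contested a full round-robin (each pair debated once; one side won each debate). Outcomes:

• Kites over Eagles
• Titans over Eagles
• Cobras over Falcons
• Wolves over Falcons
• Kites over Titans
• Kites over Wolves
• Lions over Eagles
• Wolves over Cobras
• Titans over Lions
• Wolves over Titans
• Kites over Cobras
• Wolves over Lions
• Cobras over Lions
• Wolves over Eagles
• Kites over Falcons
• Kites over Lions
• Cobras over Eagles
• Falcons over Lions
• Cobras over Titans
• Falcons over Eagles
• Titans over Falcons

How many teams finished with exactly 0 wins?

Win totals: Cobras 4, Wolves 5, Lions 1, Eagles 0, Falcons 2, Kites 6, Titans 3.
Exactly 0: Eagles — 1 team.

1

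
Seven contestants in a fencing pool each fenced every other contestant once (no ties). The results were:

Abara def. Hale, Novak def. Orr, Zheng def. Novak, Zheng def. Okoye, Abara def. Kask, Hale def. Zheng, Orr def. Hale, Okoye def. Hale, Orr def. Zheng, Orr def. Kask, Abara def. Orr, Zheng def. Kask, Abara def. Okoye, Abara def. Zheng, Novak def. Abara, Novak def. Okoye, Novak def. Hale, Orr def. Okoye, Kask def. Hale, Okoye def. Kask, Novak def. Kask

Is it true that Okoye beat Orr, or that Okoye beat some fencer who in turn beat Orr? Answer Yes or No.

Okoye did not beat Orr directly.
Okoye beat Kask, Hale, but each of them lost to Orr. No two-step path.

No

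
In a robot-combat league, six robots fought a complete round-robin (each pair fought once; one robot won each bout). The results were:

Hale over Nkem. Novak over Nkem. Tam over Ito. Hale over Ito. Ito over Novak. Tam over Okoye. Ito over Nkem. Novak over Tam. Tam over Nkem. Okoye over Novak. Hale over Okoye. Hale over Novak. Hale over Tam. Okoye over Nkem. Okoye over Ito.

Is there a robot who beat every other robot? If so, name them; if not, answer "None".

Hale

Hale has 5 wins out of 5 opponents — a perfect record.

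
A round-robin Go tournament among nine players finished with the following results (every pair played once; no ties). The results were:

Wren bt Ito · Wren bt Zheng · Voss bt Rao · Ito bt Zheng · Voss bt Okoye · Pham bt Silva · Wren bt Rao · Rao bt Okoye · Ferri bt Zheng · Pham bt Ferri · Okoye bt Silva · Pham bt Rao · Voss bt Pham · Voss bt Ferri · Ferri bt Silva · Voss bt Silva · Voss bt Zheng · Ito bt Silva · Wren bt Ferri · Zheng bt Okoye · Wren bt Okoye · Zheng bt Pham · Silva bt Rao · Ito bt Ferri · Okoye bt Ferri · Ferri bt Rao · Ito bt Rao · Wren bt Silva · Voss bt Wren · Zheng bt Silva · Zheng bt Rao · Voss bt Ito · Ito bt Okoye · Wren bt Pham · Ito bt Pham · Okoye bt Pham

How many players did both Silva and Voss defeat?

1

Silva beat: Rao.
Voss beat: Silva, Okoye, Rao, Ferri, Zheng, Ito, Wren, Pham.
Both beat: Rao — 1.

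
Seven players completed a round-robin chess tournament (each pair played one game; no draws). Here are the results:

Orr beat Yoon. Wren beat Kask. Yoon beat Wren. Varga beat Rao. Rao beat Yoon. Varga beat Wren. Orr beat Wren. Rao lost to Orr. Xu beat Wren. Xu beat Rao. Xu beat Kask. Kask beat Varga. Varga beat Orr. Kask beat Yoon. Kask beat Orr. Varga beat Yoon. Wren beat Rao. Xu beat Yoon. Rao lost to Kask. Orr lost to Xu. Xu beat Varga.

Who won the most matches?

Win totals: Yoon 1, Kask 4, Xu 6, Varga 4, Rao 1, Wren 2, Orr 3.
Xu leads with 6 wins (next highest: 4).

Xu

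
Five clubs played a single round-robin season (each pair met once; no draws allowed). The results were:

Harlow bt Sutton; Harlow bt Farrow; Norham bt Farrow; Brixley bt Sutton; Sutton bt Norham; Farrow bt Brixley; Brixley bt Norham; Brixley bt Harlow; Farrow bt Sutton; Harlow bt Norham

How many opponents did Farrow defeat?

2

Farrow's results: beat Sutton, Brixley; lost to Harlow, Norham.
That is 2 wins.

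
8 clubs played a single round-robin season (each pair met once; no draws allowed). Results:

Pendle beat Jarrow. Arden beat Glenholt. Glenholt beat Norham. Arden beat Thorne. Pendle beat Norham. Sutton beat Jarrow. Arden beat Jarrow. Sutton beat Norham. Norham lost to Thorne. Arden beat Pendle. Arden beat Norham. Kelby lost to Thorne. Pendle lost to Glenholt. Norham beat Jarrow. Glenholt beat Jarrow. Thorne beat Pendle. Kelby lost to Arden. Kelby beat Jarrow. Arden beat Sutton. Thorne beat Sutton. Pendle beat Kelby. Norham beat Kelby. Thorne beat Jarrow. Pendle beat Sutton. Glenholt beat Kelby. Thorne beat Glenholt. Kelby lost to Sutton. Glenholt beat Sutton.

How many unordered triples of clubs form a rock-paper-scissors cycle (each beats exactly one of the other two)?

Win totals: Jarrow 0, Glenholt 5, Pendle 4, Kelby 1, Norham 2, Thorne 6, Arden 7, Sutton 3.
A club with w wins dominates both others in C(w,2) triples; summing gives 0 + 10 + 6 + 0 + 1 + 15 + 21 + 3 = 56 transitive triples.
Total triples C(8,3) = 56, so cyclic triples = 56 − 56 = 0.

0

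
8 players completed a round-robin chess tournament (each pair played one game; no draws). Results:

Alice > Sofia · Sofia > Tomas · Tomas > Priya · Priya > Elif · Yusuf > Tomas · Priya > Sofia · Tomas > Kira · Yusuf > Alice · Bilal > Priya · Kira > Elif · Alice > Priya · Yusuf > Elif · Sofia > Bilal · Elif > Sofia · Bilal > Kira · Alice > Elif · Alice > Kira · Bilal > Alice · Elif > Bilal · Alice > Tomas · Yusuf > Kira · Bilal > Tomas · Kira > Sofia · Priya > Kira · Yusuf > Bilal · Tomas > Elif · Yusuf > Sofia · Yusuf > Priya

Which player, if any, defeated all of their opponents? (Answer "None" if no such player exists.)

Yusuf has 7 wins out of 7 opponents — a perfect record.

Yusuf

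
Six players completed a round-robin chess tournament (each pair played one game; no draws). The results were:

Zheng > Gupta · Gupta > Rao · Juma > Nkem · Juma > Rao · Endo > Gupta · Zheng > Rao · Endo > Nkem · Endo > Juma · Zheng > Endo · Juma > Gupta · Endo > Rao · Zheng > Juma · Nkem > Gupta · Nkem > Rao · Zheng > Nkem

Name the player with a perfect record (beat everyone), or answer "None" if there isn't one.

Zheng has 5 wins out of 5 opponents — a perfect record.

Zheng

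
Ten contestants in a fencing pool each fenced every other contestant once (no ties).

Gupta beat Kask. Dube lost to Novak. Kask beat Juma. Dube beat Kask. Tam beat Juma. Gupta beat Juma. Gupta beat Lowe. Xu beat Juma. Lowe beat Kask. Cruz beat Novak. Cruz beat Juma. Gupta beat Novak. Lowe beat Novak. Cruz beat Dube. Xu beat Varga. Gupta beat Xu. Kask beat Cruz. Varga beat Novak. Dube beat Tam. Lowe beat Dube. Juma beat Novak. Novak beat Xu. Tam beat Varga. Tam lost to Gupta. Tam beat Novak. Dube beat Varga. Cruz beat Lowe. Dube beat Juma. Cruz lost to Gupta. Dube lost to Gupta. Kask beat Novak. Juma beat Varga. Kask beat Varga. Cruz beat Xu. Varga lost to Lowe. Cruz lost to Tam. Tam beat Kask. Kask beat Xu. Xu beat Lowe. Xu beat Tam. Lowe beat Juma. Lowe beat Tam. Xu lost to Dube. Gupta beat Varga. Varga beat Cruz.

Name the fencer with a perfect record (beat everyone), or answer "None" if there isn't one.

Gupta

Gupta has 9 wins out of 9 opponents — a perfect record.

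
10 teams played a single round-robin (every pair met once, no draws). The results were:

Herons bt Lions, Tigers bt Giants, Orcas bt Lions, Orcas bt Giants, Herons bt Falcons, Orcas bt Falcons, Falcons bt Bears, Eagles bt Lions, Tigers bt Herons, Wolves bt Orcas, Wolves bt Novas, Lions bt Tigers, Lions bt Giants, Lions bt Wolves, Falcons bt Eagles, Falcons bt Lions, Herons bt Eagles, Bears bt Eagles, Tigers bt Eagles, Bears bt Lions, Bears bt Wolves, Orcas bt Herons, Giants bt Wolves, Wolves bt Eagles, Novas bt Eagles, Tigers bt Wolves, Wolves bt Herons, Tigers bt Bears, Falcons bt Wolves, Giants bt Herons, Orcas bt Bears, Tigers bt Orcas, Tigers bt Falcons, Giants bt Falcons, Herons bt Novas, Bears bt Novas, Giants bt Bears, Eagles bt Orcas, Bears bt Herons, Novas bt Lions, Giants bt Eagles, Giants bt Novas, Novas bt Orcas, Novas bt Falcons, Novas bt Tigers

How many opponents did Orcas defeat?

5

Orcas' results: beat Herons, Giants, Falcons, Lions, Bears; lost to Eagles, Wolves, Tigers, Novas.
That is 5 wins.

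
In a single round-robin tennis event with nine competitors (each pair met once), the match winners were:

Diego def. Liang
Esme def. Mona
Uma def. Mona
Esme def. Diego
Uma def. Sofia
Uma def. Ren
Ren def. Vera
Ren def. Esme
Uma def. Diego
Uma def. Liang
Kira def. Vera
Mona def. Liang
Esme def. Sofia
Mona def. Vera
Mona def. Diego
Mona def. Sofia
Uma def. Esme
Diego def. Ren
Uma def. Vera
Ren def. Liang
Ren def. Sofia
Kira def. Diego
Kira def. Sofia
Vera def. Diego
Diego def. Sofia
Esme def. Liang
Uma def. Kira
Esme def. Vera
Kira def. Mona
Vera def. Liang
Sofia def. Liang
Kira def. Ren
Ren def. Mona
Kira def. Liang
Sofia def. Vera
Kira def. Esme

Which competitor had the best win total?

Uma

Win totals: Vera 2, Uma 8, Kira 7, Liang 0, Diego 3, Sofia 2, Mona 4, Esme 5, Ren 5.
Uma leads with 8 wins (next highest: 7).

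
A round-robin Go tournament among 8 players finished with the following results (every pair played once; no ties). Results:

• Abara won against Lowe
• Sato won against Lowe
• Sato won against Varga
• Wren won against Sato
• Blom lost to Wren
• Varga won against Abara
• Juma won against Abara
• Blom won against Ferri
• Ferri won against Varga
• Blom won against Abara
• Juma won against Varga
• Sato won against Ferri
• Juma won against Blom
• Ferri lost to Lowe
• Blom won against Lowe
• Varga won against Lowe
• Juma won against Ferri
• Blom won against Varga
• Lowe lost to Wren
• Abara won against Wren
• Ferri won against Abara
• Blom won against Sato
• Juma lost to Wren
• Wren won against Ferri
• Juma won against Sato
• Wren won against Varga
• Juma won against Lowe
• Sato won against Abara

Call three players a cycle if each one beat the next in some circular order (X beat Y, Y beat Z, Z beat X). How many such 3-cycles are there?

7

Win totals: Abara 2, Lowe 1, Juma 6, Varga 2, Sato 4, Wren 6, Blom 5, Ferri 2.
A player with w wins dominates both others in C(w,2) triples; summing gives 1 + 0 + 15 + 1 + 6 + 15 + 10 + 1 = 49 transitive triples.
Total triples C(8,3) = 56, so cyclic triples = 56 − 49 = 7.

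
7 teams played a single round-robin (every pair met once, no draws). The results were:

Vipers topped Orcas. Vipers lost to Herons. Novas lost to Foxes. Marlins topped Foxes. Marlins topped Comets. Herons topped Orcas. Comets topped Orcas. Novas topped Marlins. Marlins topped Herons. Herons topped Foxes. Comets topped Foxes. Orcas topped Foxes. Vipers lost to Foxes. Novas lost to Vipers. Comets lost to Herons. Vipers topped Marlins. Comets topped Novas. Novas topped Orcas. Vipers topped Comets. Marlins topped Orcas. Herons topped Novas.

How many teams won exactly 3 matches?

Win totals: Herons 5, Marlins 4, Comets 3, Orcas 1, Foxes 2, Vipers 4, Novas 2.
Exactly 3: Comets — 1 team.

1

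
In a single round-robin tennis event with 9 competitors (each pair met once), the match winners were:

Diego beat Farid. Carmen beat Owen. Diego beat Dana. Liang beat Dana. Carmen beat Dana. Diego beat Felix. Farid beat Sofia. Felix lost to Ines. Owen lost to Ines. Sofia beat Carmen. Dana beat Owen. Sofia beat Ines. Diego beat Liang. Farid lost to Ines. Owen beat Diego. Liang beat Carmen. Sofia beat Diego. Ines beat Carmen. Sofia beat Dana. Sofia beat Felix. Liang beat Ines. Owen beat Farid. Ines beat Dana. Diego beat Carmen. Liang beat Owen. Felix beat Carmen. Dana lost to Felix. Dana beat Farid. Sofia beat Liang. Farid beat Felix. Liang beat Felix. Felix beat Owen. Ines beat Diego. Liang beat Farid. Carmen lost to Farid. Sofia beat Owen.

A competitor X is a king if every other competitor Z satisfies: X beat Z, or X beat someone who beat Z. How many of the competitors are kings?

Felix cannot reach Liang, Sofia, Ines in two steps.
Liang reaches everyone (king).
Sofia reaches everyone (king).
Dana cannot reach Liang, Ines in two steps.
Diego reaches everyone (king).
Ines reaches everyone (king).
Carmen cannot reach Felix, Liang, Sofia, Ines in two steps.
Farid reaches everyone (king).
Owen cannot reach Ines in two steps.
Kings: Liang, Sofia, Diego, Ines, Farid — 5.

5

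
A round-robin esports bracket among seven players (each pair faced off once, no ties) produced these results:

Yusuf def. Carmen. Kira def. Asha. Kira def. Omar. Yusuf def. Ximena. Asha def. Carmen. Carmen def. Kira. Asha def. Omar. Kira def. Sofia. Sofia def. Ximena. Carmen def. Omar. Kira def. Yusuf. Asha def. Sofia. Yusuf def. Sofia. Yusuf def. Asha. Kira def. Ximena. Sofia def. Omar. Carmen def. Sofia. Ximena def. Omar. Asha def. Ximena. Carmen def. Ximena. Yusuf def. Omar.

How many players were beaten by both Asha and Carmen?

Asha beat: Ximena, Carmen, Omar, Sofia.
Carmen beat: Ximena, Kira, Omar, Sofia.
Both beat: Ximena, Omar, Sofia — 3.

3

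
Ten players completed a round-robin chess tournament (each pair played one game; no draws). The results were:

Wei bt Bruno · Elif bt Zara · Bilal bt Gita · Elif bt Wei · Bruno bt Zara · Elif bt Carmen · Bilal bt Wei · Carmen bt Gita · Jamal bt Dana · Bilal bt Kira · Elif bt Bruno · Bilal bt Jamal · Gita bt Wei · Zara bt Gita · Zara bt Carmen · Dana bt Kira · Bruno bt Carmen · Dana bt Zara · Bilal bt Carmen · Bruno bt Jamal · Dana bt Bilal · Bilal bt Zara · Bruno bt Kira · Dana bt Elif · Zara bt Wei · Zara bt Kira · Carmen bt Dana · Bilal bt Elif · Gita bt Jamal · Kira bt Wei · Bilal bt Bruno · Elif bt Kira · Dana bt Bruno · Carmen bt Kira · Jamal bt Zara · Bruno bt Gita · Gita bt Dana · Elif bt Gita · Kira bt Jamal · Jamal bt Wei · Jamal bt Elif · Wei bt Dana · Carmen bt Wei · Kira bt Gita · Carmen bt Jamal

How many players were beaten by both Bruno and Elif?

Bruno beat: Zara, Kira, Jamal, Gita, Carmen.
Elif beat: Zara, Bruno, Kira, Gita, Carmen, Wei.
Both beat: Zara, Kira, Gita, Carmen — 4.

4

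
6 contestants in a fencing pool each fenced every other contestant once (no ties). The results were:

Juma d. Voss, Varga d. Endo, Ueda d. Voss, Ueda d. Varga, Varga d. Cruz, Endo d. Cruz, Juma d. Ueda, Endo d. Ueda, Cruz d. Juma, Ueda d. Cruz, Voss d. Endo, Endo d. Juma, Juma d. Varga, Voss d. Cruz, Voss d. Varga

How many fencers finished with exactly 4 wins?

0

Win totals: Varga 2, Endo 3, Ueda 3, Cruz 1, Juma 3, Voss 3.
No fencer has exactly 4 wins.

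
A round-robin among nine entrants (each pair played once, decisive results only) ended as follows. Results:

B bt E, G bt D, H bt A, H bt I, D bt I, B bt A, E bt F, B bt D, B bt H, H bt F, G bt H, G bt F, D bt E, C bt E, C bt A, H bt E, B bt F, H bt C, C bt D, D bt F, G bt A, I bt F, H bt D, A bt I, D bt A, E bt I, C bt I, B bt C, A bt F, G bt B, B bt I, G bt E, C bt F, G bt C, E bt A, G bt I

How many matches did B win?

7

B's results: beat A, C, D, E, F, H, I; lost to G.
That is 7 wins.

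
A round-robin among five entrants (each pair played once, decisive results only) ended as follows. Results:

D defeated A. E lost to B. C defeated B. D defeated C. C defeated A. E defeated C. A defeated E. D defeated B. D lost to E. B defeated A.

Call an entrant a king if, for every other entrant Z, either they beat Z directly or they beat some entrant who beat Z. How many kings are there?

3

A cannot reach B in two steps.
B reaches everyone (king).
C cannot reach D in two steps.
D reaches everyone (king).
E reaches everyone (king).
Kings: B, D, E — 3.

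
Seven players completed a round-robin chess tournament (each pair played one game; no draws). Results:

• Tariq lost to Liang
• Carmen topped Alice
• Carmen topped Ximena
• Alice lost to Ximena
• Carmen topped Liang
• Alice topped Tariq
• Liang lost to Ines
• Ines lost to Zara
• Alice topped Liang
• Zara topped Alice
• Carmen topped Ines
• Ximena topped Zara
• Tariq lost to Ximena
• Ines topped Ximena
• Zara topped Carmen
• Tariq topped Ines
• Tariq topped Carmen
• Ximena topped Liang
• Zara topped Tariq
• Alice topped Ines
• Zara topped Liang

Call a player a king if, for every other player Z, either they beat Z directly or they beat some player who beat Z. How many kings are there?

Zara reaches everyone (king).
Liang cannot reach Zara, Ximena, Alice in two steps.
Tariq cannot reach Zara in two steps.
Ximena reaches everyone (king).
Alice cannot reach Zara in two steps.
Carmen reaches everyone (king).
Ines cannot reach Carmen in two steps.
Kings: Zara, Ximena, Carmen — 3.

3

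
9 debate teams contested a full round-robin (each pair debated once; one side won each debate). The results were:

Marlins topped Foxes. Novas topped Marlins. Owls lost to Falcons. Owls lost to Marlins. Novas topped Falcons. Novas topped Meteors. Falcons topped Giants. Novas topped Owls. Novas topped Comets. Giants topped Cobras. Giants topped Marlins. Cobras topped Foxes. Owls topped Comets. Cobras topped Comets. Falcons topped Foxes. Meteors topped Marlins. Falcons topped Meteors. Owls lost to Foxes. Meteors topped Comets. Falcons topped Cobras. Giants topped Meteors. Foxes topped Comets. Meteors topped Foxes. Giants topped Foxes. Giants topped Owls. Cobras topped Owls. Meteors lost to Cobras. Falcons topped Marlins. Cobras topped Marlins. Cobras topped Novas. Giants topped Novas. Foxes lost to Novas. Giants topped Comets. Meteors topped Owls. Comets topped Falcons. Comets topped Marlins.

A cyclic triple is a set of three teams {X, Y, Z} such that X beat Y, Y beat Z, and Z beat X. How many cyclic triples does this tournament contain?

9

Win totals: Falcons 6, Cobras 6, Owls 1, Giants 7, Foxes 2, Meteors 4, Novas 6, Comets 2, Marlins 2.
A team with w wins dominates both others in C(w,2) triples; summing gives 15 + 15 + 0 + 21 + 1 + 6 + 15 + 1 + 1 = 75 transitive triples.
Total triples C(9,3) = 84, so cyclic triples = 84 − 75 = 9.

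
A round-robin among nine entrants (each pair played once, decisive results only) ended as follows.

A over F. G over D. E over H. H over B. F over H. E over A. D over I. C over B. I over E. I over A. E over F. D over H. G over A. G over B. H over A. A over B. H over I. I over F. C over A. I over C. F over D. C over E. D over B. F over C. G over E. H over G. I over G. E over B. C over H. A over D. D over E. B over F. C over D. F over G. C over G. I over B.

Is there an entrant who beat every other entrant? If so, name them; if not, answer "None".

Highest win total is I with 6 (out of 8 possible).
I lost to D, H, so no entrant went undefeated.

None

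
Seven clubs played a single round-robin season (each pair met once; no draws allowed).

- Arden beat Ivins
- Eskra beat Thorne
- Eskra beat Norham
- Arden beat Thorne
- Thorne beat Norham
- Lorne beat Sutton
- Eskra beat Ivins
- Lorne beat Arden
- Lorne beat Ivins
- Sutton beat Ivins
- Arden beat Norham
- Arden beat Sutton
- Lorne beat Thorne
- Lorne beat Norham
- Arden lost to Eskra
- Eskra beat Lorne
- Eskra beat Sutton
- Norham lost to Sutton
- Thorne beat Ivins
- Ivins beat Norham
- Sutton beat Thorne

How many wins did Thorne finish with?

2

Thorne's results: beat Norham, Ivins; lost to Arden, Sutton, Lorne, Eskra.
That is 2 wins.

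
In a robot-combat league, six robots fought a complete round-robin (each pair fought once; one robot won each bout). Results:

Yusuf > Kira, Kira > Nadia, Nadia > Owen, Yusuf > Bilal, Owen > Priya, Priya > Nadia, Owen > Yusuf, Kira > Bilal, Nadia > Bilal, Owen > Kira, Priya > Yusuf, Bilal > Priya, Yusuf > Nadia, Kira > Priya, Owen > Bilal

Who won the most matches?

Win totals: Nadia 2, Owen 4, Priya 2, Kira 3, Yusuf 3, Bilal 1.
Owen leads with 4 wins (next highest: 3).

Owen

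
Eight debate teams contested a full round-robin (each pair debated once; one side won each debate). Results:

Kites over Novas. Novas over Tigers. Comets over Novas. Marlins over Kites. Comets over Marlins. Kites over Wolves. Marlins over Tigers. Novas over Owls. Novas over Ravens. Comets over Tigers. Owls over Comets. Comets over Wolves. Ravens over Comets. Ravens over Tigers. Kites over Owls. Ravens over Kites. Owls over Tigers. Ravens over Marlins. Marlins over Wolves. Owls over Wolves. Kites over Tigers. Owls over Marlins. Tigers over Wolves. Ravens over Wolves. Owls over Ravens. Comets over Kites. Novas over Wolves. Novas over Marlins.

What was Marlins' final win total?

Marlins' results: beat Tigers, Wolves, Kites; lost to Comets, Owls, Ravens, Novas.
That is 3 wins.

3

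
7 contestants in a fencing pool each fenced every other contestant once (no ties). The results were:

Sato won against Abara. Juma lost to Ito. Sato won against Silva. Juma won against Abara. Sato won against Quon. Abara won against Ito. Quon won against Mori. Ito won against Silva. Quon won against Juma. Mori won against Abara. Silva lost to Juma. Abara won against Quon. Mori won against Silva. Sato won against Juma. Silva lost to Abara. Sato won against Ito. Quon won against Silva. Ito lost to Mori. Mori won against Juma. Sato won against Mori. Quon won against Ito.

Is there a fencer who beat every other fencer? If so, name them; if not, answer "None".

Sato

Sato has 6 wins out of 6 opponents — a perfect record.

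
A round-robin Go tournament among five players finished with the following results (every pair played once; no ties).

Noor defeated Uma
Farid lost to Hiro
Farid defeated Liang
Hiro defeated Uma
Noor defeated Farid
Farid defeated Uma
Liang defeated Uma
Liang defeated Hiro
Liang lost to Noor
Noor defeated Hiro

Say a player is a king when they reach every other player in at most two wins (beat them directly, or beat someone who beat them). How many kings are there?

Liang cannot reach Noor in two steps.
Hiro cannot reach Noor in two steps.
Farid cannot reach Noor in two steps.
Uma cannot reach Liang, Hiro, Farid, Noor in two steps.
Noor reaches everyone (king).
Kings: Noor — 1.

1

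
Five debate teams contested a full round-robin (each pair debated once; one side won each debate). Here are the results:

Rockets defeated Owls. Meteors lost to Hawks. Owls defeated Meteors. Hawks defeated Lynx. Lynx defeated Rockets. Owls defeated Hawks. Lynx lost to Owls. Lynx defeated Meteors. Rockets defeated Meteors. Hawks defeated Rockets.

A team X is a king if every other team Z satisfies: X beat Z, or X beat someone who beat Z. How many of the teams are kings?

Owls reaches everyone (king).
Lynx cannot reach Hawks in two steps.
Rockets reaches everyone (king).
Meteors cannot reach Owls, Lynx, Rockets, Hawks in two steps.
Hawks reaches everyone (king).
Kings: Owls, Rockets, Hawks — 3.

3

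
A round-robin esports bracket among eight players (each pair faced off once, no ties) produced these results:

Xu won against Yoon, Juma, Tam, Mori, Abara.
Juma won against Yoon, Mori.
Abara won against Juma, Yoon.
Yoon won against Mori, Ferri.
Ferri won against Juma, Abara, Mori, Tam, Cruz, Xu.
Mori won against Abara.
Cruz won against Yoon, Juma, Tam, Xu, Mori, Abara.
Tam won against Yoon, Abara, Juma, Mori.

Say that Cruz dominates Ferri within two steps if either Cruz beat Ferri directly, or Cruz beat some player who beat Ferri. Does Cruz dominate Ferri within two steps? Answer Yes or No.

Yes

Cruz did not beat Ferri directly.
Cruz beat Abara, Yoon, Juma, Xu, Mori, Tam. Of those, Yoon beat Ferri.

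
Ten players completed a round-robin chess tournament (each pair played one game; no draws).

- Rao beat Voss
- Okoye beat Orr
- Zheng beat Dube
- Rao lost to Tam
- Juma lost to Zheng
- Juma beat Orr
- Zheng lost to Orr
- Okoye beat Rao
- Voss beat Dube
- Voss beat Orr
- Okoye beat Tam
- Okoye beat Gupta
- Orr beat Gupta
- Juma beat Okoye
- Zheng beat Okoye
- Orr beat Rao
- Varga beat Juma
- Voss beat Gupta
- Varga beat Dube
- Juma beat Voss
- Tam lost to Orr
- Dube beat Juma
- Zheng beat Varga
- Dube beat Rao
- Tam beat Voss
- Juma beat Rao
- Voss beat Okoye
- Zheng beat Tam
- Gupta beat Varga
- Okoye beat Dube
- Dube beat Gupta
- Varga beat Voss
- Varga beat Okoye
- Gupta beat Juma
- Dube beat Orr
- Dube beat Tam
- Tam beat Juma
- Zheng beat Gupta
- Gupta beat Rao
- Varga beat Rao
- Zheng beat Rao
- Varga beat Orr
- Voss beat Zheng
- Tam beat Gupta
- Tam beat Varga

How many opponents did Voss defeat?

5

Voss' results: beat Dube, Orr, Zheng, Gupta, Okoye; lost to Juma, Tam, Rao, Varga.
That is 5 wins.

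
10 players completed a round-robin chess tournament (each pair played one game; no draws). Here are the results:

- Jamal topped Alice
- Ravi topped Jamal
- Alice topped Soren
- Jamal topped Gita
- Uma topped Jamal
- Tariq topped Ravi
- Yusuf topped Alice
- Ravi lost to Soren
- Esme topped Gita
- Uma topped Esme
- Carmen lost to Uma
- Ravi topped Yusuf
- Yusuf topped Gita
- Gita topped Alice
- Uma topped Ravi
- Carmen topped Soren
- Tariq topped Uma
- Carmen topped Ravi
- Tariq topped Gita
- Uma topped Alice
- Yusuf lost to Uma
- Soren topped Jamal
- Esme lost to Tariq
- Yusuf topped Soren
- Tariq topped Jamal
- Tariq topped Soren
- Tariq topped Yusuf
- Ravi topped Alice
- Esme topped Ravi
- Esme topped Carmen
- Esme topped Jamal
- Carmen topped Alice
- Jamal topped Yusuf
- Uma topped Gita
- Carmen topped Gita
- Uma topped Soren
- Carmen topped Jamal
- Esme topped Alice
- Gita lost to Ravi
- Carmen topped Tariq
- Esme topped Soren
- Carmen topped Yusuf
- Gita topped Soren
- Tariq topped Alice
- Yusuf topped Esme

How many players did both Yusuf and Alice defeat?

1

Yusuf beat: Esme, Gita, Soren, Alice.
Alice beat: Soren.
Both beat: Soren — 1.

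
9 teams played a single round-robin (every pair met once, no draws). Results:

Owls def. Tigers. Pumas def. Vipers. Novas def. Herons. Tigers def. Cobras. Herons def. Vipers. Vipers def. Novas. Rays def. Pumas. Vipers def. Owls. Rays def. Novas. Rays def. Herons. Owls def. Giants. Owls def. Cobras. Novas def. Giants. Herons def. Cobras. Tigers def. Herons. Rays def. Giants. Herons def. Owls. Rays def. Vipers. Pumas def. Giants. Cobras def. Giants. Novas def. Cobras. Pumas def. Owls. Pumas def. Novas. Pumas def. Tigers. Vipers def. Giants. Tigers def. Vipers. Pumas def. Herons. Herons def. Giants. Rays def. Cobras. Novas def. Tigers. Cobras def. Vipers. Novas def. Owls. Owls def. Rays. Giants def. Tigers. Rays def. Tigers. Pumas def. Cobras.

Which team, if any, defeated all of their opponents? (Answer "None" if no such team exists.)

None

Highest win total is Rays with 7 (out of 8 possible).
Rays lost to Owls, so no team went undefeated.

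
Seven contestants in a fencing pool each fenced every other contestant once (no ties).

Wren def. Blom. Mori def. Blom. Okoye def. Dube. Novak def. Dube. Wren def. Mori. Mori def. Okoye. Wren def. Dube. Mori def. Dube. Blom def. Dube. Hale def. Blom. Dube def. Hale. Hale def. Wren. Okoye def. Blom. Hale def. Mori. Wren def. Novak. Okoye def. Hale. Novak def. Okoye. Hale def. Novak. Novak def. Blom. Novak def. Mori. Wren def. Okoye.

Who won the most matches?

Win totals: Wren 5, Mori 3, Hale 4, Blom 1, Dube 1, Okoye 3, Novak 4.
Wren leads with 5 wins (next highest: 4).

Wren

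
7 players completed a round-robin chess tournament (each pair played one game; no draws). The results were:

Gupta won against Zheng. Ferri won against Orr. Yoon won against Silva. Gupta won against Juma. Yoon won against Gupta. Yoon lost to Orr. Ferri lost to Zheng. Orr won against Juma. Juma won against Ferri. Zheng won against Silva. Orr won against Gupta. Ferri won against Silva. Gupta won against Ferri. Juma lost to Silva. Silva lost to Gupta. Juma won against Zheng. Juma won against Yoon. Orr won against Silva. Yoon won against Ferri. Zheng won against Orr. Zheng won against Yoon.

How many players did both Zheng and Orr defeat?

Zheng beat: Ferri, Yoon, Silva, Orr.
Orr beat: Yoon, Juma, Silva, Gupta.
Both beat: Yoon, Silva — 2.

2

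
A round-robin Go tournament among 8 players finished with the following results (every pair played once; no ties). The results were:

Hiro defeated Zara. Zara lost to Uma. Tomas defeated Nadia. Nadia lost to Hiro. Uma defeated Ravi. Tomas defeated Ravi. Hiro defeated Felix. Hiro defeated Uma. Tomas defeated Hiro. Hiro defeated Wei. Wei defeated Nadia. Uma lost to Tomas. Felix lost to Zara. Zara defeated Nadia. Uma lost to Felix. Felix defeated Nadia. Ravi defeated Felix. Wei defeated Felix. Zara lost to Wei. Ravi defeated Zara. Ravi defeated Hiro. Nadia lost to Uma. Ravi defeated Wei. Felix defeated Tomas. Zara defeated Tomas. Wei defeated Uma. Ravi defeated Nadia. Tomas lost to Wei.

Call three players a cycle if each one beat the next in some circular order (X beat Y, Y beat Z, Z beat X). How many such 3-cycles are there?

Win totals: Tomas 4, Nadia 0, Hiro 5, Felix 3, Zara 3, Ravi 5, Wei 5, Uma 3.
A player with w wins dominates both others in C(w,2) triples; summing gives 6 + 0 + 10 + 3 + 3 + 10 + 10 + 3 = 45 transitive triples.
Total triples C(8,3) = 56, so cyclic triples = 56 − 45 = 11.

11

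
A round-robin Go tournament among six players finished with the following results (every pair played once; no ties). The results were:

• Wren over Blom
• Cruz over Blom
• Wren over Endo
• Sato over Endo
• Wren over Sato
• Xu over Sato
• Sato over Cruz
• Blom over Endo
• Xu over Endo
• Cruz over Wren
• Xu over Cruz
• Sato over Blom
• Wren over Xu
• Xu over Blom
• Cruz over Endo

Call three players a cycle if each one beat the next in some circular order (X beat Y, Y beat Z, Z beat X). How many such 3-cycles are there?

2

Of the C(6,3) = 20 triples, the cyclic ones are: {Wren, Cruz, Xu}; {Wren, Cruz, Sato}.
That is 2.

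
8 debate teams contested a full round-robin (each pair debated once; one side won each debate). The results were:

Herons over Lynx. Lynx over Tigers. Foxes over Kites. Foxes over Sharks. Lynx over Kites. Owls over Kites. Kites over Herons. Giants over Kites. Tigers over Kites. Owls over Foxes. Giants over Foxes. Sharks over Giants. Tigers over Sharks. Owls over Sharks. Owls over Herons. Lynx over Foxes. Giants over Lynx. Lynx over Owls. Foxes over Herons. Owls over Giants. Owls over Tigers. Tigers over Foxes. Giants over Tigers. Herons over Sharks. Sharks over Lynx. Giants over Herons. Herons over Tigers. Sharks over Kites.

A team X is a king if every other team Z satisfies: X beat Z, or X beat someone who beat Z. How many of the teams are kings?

5

Tigers cannot reach Owls in two steps.
Sharks reaches everyone (king).
Owls reaches everyone (king).
Herons reaches everyone (king).
Kites cannot reach Owls, Foxes, Giants in two steps.
Lynx reaches everyone (king).
Foxes cannot reach Owls in two steps.
Giants reaches everyone (king).
Kings: Sharks, Owls, Herons, Lynx, Giants — 5.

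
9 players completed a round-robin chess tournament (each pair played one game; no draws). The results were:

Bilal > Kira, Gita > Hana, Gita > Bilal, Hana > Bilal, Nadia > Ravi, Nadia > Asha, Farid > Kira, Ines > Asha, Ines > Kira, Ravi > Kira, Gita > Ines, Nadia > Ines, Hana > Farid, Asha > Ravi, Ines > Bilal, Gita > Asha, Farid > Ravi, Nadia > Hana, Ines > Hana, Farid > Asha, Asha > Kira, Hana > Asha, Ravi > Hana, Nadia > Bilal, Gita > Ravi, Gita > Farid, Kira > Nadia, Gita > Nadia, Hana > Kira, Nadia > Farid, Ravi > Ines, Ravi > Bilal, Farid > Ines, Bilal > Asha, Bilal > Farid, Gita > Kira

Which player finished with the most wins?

Gita

Win totals: Gita 8, Ines 4, Bilal 3, Kira 1, Hana 4, Asha 2, Ravi 4, Nadia 6, Farid 4.
Gita leads with 8 wins (next highest: 6).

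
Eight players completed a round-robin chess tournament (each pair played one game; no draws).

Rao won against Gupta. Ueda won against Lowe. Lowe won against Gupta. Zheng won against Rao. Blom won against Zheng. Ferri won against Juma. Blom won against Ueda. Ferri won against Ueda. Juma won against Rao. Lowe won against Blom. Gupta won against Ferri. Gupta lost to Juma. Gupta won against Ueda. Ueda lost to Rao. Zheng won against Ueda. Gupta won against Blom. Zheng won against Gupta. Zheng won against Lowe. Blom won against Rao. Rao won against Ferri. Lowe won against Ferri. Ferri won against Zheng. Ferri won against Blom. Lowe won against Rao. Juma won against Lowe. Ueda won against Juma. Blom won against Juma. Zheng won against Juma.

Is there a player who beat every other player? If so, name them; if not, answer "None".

None

Highest win total is Zheng with 5 (out of 7 possible).
Zheng lost to Blom, Ferri, so no player went undefeated.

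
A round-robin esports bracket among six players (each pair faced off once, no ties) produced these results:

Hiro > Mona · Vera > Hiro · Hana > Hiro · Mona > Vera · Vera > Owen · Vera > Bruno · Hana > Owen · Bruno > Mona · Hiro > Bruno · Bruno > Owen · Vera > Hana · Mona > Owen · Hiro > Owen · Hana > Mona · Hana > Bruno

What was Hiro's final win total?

Hiro's results: beat Owen, Bruno, Mona; lost to Hana, Vera.
That is 3 wins.

3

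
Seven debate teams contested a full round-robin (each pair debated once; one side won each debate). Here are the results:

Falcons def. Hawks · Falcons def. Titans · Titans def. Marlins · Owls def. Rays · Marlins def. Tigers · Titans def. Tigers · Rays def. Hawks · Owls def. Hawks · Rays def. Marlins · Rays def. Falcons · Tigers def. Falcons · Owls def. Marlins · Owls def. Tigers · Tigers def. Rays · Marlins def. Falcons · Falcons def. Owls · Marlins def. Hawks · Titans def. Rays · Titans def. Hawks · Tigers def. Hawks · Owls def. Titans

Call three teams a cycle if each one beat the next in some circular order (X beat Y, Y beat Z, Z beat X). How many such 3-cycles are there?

Win totals: Hawks 0, Titans 4, Rays 3, Falcons 3, Owls 5, Tigers 3, Marlins 3.
A team with w wins dominates both others in C(w,2) triples; summing gives 0 + 6 + 3 + 3 + 10 + 3 + 3 = 28 transitive triples.
Total triples C(7,3) = 35, so cyclic triples = 35 − 28 = 7.

7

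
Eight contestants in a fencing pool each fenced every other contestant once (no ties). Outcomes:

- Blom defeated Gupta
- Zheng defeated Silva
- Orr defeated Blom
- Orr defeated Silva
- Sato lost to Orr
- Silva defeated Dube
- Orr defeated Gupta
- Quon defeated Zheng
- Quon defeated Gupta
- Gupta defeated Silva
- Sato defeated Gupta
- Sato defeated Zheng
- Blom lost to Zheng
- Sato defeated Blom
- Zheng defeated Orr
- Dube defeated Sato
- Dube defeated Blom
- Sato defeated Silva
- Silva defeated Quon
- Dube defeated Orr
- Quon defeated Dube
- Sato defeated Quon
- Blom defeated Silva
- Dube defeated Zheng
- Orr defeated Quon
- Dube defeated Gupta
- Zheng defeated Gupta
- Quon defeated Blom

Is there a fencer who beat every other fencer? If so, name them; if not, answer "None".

Highest win total is Sato with 5 (out of 7 possible).
Sato lost to Dube, Orr, so no fencer went undefeated.

None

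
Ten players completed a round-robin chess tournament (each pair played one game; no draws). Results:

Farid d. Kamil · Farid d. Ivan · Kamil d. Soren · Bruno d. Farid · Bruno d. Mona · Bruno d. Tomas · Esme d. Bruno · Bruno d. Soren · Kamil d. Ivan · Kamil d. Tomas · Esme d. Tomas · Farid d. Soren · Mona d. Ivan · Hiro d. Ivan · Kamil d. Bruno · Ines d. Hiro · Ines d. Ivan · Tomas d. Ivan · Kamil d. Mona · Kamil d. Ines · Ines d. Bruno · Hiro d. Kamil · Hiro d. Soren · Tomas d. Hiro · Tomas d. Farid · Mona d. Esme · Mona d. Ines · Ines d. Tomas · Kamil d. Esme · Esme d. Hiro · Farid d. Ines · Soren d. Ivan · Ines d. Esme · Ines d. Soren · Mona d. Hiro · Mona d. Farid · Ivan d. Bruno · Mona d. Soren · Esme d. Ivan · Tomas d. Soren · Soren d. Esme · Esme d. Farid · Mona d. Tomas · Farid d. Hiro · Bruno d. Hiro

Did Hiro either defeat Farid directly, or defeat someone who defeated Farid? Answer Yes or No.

No

Hiro did not beat Farid directly.
Hiro beat Ivan, Kamil, Soren, but each of them lost to Farid. No two-step path.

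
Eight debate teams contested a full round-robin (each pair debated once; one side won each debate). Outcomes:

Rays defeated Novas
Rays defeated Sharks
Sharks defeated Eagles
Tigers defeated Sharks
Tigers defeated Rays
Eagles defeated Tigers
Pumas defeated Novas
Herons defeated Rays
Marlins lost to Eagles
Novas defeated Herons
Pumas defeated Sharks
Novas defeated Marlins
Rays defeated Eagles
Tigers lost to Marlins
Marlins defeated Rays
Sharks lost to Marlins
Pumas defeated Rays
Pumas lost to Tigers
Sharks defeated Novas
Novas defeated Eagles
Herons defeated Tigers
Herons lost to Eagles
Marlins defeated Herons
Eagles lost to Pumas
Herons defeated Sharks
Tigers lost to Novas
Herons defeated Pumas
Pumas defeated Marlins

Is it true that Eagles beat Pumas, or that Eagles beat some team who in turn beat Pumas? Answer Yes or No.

Yes

Eagles did not beat Pumas directly.
Eagles beat Marlins, Herons, Tigers. Of those, Herons beat Pumas.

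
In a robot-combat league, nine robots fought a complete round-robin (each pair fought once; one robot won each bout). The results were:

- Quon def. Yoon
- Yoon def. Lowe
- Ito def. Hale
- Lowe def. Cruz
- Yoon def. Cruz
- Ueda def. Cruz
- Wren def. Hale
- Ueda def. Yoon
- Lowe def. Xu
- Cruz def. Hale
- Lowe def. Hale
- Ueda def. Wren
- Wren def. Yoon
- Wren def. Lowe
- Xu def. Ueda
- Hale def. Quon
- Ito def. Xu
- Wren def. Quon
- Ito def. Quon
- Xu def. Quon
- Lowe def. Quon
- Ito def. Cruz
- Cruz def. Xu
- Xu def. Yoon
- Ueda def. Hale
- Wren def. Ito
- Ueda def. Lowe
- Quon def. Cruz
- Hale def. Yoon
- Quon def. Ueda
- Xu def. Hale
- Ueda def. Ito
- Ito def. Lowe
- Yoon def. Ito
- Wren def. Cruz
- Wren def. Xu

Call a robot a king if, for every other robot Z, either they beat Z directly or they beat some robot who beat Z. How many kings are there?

Ueda reaches everyone (king).
Quon reaches everyone (king).
Ito cannot reach Wren in two steps.
Wren reaches everyone (king).
Cruz cannot reach Ito, Wren, Lowe in two steps.
Yoon cannot reach Ueda, Wren in two steps.
Lowe cannot reach Ito, Wren in two steps.
Hale cannot reach Wren, Xu in two steps.
Xu reaches everyone (king).
Kings: Ueda, Quon, Wren, Xu — 4.

4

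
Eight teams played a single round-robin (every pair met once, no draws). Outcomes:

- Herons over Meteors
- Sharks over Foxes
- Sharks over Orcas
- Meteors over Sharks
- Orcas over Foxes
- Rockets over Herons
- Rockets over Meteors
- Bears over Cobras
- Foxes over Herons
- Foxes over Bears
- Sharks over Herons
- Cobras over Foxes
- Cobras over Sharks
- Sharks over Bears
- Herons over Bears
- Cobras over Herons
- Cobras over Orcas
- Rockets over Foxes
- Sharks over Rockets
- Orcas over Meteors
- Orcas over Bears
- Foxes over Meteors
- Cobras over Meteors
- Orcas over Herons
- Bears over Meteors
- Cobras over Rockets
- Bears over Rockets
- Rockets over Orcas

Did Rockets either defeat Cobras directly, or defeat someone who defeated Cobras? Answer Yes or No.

No

Rockets did not beat Cobras directly.
Rockets beat Foxes, Herons, Orcas, Meteors, but each of them lost to Cobras. No two-step path.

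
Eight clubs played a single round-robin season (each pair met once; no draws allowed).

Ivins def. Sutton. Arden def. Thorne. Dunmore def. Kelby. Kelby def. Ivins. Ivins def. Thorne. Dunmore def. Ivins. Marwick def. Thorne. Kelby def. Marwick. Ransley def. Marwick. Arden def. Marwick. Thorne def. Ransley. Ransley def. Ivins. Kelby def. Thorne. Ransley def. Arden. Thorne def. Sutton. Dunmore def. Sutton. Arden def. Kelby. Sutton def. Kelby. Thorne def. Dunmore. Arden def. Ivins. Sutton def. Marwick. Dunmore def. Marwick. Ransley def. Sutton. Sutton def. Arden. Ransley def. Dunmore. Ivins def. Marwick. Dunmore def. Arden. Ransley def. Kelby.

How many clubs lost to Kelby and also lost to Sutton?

1

Kelby beat: Marwick, Thorne, Ivins.
Sutton beat: Marwick, Arden, Kelby.
Both beat: Marwick — 1.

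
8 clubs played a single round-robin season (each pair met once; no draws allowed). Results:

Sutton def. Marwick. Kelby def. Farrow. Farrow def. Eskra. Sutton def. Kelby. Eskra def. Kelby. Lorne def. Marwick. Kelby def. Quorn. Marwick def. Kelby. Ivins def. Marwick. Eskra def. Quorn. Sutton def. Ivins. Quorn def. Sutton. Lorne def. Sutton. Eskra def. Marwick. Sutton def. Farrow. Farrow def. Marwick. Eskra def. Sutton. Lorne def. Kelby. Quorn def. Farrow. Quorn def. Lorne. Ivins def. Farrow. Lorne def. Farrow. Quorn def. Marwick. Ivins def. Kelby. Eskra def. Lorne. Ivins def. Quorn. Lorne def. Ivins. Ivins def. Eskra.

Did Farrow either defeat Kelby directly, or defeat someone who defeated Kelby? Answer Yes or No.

Yes

Farrow did not beat Kelby directly.
Farrow beat Eskra, Marwick. Of those, Eskra beat Kelby.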